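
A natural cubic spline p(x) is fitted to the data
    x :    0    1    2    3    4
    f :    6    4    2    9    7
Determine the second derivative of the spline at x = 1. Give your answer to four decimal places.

Let M_i = p''(x_i). Step sizes h_i = 1, 1, 1, 1; slopes of the chords Δ_i = (y_(i+1) - y_i)/h_i = -2, -2, 7, -2.
  1·M_0 + 4·M_1 + 1·M_2 = 6(Δ_1 - Δ_0) = 0
  1·M_1 + 4·M_2 + 1·M_3 = 6(Δ_2 - Δ_1) = 54
  1·M_2 + 4·M_3 + 1·M_4 = 6(Δ_3 - Δ_2) = -54
Natural end conditions: M_0 = M_4 = 0.
Solving the tridiagonal system: M_0 = 0, M_1 = -135/28, M_2 = 135/7, M_3 = -513/28, M_4 = 0.

-4.8214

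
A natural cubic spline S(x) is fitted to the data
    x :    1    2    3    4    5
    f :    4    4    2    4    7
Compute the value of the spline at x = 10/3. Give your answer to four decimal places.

2.2328

Let M_i = S''(x_i). Step sizes h_i = 1, 1, 1, 1; slopes of the chords Δ_i = (y_(i+1) - y_i)/h_i = 0, -2, 2, 3.
  1·M_0 + 4·M_1 + 1·M_2 = 6(Δ_1 - Δ_0) = -12
  1·M_1 + 4·M_2 + 1·M_3 = 6(Δ_2 - Δ_1) = 24
  1·M_2 + 4·M_3 + 1·M_4 = 6(Δ_3 - Δ_2) = 6
Natural end conditions: M_0 = M_4 = 0.
Solving the tridiagonal system: M_0 = 0, M_1 = -135/28, M_2 = 51/7, M_3 = -9/28, M_4 = 0.
On [3, 4], S(x) = 2 - 3/8·(x - 3) + 51/14·(x - 3)² - 71/56·(x - 3)³.
With (x - 3) = 1/3: S(10/3) = 422/189.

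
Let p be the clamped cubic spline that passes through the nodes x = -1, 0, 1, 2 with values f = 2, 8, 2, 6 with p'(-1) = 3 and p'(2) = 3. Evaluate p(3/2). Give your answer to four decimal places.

3.3500

Write σ_i for p''(x_i). With h_i = 1, 1, 1 and divided differences Δ_i = 6, -6, 4, the continuity of p' gives the tridiagonal system
  1·σ_0 + 4·σ_1 + 1·σ_2 = 6(Δ_1 - Δ_0) = -72
  1·σ_1 + 4·σ_2 + 1·σ_3 = 6(Δ_2 - Δ_1) = 60
Clamped end conditions give two more equations: 2h_0·σ_0 + h_0·σ_1 = 6(Δ_0 - p'(-1)) = 18 and h_2·σ_2 + 2h_2·σ_3 = 6(p'(2) - Δ_2) = -6.
Forward elimination and back-substitution give σ_0 = 122/5, σ_1 = -154/5, σ_2 = 134/5, σ_3 = -82/5.
On [1, 2], p(x) = 2 - 11/5·(x - 1) + 67/5·(x - 1)² - 36/5·(x - 1)³.
With (x - 1) = 1/2: p(3/2) = 67/20.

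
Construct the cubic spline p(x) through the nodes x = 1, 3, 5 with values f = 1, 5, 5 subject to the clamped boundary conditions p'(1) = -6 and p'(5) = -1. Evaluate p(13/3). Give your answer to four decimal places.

5.7778

Write M_i for p''(x_i). With h_i = 2, 2 and divided differences Δ_i = 2, 0, the continuity of p' gives the tridiagonal system
  2·M_0 + 8·M_1 + 2·M_2 = 6(Δ_1 - Δ_0) = -12
Clamped end conditions give two more equations: 2h_0·M_0 + h_0·M_1 = 6(Δ_0 - p'(1)) = 48 and h_1·M_1 + 2h_1·M_2 = 6(p'(5) - Δ_1) = -6.
Solving the tridiagonal system: M_0 = 59/4, M_1 = -11/2, M_2 = 5/4.
On [3, 5], p(x) = 5 + 13/4·(x - 3) - 11/4·(x - 3)² + 9/16·(x - 3)³.
With (x - 3) = 4/3: p(13/3) = 52/9.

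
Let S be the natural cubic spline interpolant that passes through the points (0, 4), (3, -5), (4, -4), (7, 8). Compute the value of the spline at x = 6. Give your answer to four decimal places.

3.1534

With M_i denoting the second derivative at x_i, h_i = 3, 1, 3, and Δ_i = (y_(i+1) − y_i)/h_i = -3, 1, 4:
  3·M_0 + 8·M_1 + 1·M_2 = 6(Δ_1 - Δ_0) = 24
  1·M_1 + 8·M_2 + 3·M_3 = 6(Δ_2 - Δ_1) = 18
Natural end conditions: M_0 = M_3 = 0.
Hence M_0 = 0, M_1 = 58/21, M_2 = 40/21, M_3 = 0.
On [4, 7], S(x) = -4 + 44/21·(x - 4) + 20/21·(x - 4)² - 20/189·(x - 4)³.
With (x - 4) = 2: S(6) = 596/189.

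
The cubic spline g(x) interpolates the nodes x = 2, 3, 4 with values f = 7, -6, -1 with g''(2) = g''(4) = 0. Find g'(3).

Put σ_i = g'' at the i-th knot. Here h = (1, 1) and Δ = (-13, 5), so the interior equations h_(i-1)·σ_(i-1) + 2(h_(i-1)+h_i)·σ_i + h_i·σ_(i+1) = 6(Δ_i − Δ_(i-1)) read
  1·σ_0 + 4·σ_1 + 1·σ_2 = 6(Δ_1 - Δ_0) = 108
Natural end conditions: σ_0 = σ_2 = 0.
Solving the tridiagonal system: σ_0 = 0, σ_1 = 27, σ_2 = 0.
On [3, 4], g'(x) = b_1 + 2c_1·(x - 3) + 3d_1·(x - 3)² with b_1 = Δ_1 - h_1(2σ_1 + σ_2)/6 = -4, c_1 = σ_1/2 = 27/2, d_1 = (σ_2 - σ_1)/(6h_1) = -9/2. So g'(3) = -4.

-4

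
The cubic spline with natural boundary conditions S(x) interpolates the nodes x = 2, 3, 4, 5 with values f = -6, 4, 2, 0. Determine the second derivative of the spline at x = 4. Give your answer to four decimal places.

4.8000

Put σ_i = S'' at the i-th knot. Here h = (1, 1, 1) and Δ = (10, -2, -2), so the interior equations h_(i-1)·σ_(i-1) + 2(h_(i-1)+h_i)·σ_i + h_i·σ_(i+1) = 6(Δ_i − Δ_(i-1)) read
  1·σ_0 + 4·σ_1 + 1·σ_2 = 6(Δ_1 - Δ_0) = -72
  1·σ_1 + 4·σ_2 + 1·σ_3 = 6(Δ_2 - Δ_1) = 0
Natural end conditions: σ_0 = σ_3 = 0.
Solving the tridiagonal system: σ_0 = 0, σ_1 = -96/5, σ_2 = 24/5, σ_3 = 0.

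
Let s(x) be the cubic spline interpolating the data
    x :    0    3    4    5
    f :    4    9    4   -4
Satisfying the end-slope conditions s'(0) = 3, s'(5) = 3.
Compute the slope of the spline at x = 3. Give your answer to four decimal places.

Write M_i for s''(x_i). With h_i = 3, 1, 1 and divided differences Δ_i = 5/3, -5, -8, the continuity of s' gives the tridiagonal system
  3·M_0 + 8·M_1 + 1·M_2 = 6(Δ_1 - Δ_0) = -40
  1·M_1 + 4·M_2 + 1·M_3 = 6(Δ_2 - Δ_1) = -18
Clamped end conditions give two more equations: 2h_0·M_0 + h_0·M_1 = 6(Δ_0 - s'(0)) = -8 and h_2·M_2 + 2h_2·M_3 = 6(s'(5) - Δ_2) = 66.
Forward elimination and back-substitution give M_0 = 34/87, M_1 = -100/29, M_2 = -394/29, M_3 = 1154/29.
On [3, 4], s'(x) = b_1 + 2c_1·(x - 3) + 3d_1·(x - 3)² with b_1 = Δ_1 - h_1(2M_1 + M_2)/6 = -46/29, c_1 = M_1/2 = -50/29, d_1 = (M_2 - M_1)/(6h_1) = -49/29. So s'(3) = -46/29.

-1.5862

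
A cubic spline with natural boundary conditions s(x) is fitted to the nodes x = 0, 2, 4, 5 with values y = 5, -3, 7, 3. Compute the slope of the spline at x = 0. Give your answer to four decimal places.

-7.2727

Let M_i = s''(x_i). Step sizes h_i = 2, 2, 1; slopes of the chords Δ_i = (y_(i+1) - y_i)/h_i = -4, 5, -4.
  2·M_0 + 8·M_1 + 2·M_2 = 6(Δ_1 - Δ_0) = 54
  2·M_1 + 6·M_2 + 1·M_3 = 6(Δ_2 - Δ_1) = -54
Natural end conditions: M_0 = M_3 = 0.
Forward elimination and back-substitution give M_0 = 0, M_1 = 108/11, M_2 = -135/11, M_3 = 0.
On [0, 2], s'(x) = b_0 + 2c_0·x + 3d_0·x² with b_0 = Δ_0 - h_0(2M_0 + M_1)/6 = -80/11, c_0 = M_0/2 = 0, d_0 = (M_1 - M_0)/(6h_0) = 9/11. So s'(0) = -80/11.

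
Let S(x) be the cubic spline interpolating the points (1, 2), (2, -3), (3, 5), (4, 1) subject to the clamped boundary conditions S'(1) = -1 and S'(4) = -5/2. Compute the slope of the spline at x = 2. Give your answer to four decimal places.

Put M_i = S'' at the i-th knot. Here h = (1, 1, 1) and Δ = (-5, 8, -4), so the interior equations h_(i-1)·M_(i-1) + 2(h_(i-1)+h_i)·M_i + h_i·M_(i+1) = 6(Δ_i − Δ_(i-1)) read
  1·M_0 + 4·M_1 + 1·M_2 = 6(Δ_1 - Δ_0) = 78
  1·M_1 + 4·M_2 + 1·M_3 = 6(Δ_2 - Δ_1) = -72
Clamped end conditions give two more equations: 2h_0·M_0 + h_0·M_1 = 6(Δ_0 - S'(1)) = -24 and h_2·M_2 + 2h_2·M_3 = 6(S'(4) - Δ_2) = 9.
Forward elimination and back-substitution give M_0 = -147/5, M_1 = 174/5, M_2 = -159/5, M_3 = 102/5.
On [2, 3], S'(x) = b_1 + 2c_1·(x - 2) + 3d_1·(x - 2)² with b_1 = Δ_1 - h_1(2M_1 + M_2)/6 = 17/10, c_1 = M_1/2 = 87/5, d_1 = (M_2 - M_1)/(6h_1) = -111/10. So S'(2) = 17/10.

1.7000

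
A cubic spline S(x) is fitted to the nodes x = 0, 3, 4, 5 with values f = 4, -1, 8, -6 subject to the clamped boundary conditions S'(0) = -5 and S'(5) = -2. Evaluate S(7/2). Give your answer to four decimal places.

5.8621

Write M_i for S''(x_i). With h_i = 3, 1, 1 and divided differences Δ_i = -5/3, 9, -14, the continuity of S' gives the tridiagonal system
  3·M_0 + 8·M_1 + 1·M_2 = 6(Δ_1 - Δ_0) = 64
  1·M_1 + 4·M_2 + 1·M_3 = 6(Δ_2 - Δ_1) = -138
Clamped end conditions give two more equations: 2h_0·M_0 + h_0·M_1 = 6(Δ_0 - S'(0)) = 20 and h_2·M_2 + 2h_2·M_3 = 6(S'(5) - Δ_2) = 72.
Forward elimination and back-substitution give M_0 = -436/87, M_1 = 484/29, M_2 = -1580/29, M_3 = 1834/29.
On [3, 4], S(x) = -1 + 363/29·(x - 3) + 242/29·(x - 3)² - 344/29·(x - 3)³.
With (x - 3) = 1/2: S(7/2) = 170/29.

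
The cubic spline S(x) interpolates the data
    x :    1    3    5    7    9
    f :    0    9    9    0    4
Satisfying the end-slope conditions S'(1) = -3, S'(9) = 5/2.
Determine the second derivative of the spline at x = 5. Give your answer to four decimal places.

Let M_i = S''(x_i). Step sizes h_i = 2, 2, 2, 2; slopes of the chords Δ_i = (y_(i+1) - y_i)/h_i = 9/2, 0, -9/2, 2.
  2·M_0 + 8·M_1 + 2·M_2 = 6(Δ_1 - Δ_0) = -27
  2·M_1 + 8·M_2 + 2·M_3 = 6(Δ_2 - Δ_1) = -27
  2·M_2 + 8·M_3 + 2·M_4 = 6(Δ_3 - Δ_2) = 39
Clamped end conditions give two more equations: 2h_0·M_0 + h_0·M_1 = 6(Δ_0 - S'(1)) = 45 and h_3·M_3 + 2h_3·M_4 = 6(S'(9) - Δ_3) = 3.
Solving the tridiagonal system: M_0 = 1601/112, M_1 = -341/56, M_2 = -55/16, M_3 = 355/56, M_4 = -271/112.

-3.4375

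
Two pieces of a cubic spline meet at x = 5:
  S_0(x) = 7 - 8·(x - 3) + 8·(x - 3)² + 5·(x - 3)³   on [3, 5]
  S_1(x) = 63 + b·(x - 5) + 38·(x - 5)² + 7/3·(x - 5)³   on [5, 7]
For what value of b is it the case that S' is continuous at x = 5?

S_0'(x) = -8 + 16·(x - 3) + 15·(x - 3)², so S_0'(5) = 84. On the right, S_1'(5) = b, so b = 84.

84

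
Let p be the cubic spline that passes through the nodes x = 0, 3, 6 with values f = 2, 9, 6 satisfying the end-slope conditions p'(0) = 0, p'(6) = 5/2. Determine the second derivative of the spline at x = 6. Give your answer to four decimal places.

5.5833

Write M_i for p''(x_i). With h_i = 3, 3 and divided differences Δ_i = 7/3, -1, the continuity of p' gives the tridiagonal system
  3·M_0 + 12·M_1 + 3·M_2 = 6(Δ_1 - Δ_0) = -20
Clamped end conditions give two more equations: 2h_0·M_0 + h_0·M_1 = 6(Δ_0 - p'(0)) = 14 and h_1·M_1 + 2h_1·M_2 = 6(p'(6) - Δ_1) = 21.
Hence M_0 = 53/12, M_1 = -25/6, M_2 = 67/12.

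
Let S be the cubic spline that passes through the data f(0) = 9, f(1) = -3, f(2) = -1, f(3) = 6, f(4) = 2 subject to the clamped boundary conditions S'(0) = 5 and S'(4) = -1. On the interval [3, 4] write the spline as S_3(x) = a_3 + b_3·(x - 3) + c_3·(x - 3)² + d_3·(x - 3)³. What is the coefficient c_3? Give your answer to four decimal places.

With M_i denoting the second derivative at x_i, h_i = 1, 1, 1, 1, and Δ_i = (y_(i+1) − y_i)/h_i = -12, 2, 7, -4:
  1·M_0 + 4·M_1 + 1·M_2 = 6(Δ_1 - Δ_0) = 84
  1·M_1 + 4·M_2 + 1·M_3 = 6(Δ_2 - Δ_1) = 30
  1·M_2 + 4·M_3 + 1·M_4 = 6(Δ_3 - Δ_2) = -66
Clamped end conditions give two more equations: 2h_0·M_0 + h_0·M_1 = 6(Δ_0 - S'(0)) = -102 and h_3·M_3 + 2h_3·M_4 = 6(S'(4) - Δ_3) = 18.
Solving: M_0 = -279/4, M_1 = 75/2, M_2 = 15/4, M_3 = -45/2, M_4 = 81/4.
On [3, 4], with S_3(x) = a_3 + b_3·(x - 3) + c_3·(x - 3)² + d_3·(x - 3)³: c_3 = M_3/2 = -45/4, d_3 = (M_4 - M_3)/(6h_3) = 57/8, b_3 = Δ_3 - h_3(2M_3 + M_4)/6 = 1/8.

-11.2500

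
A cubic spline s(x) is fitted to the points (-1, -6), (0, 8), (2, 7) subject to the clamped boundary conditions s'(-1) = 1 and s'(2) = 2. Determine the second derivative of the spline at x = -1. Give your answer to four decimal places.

53.8333

Let M_i = s''(x_i). Step sizes h_i = 1, 2; slopes of the chords Δ_i = (y_(i+1) - y_i)/h_i = 14, -1/2.
  1·M_0 + 6·M_1 + 2·M_2 = 6(Δ_1 - Δ_0) = -87
Clamped end conditions give two more equations: 2h_0·M_0 + h_0·M_1 = 6(Δ_0 - s'(-1)) = 78 and h_1·M_1 + 2h_1·M_2 = 6(s'(2) - Δ_1) = 15.
Hence M_0 = 323/6, M_1 = -89/3, M_2 = 223/12.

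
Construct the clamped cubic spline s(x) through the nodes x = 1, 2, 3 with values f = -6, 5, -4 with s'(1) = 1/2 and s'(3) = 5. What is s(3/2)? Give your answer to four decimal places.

Let M_i = s''(x_i). Step sizes h_i = 1, 1; slopes of the chords Δ_i = (y_(i+1) - y_i)/h_i = 11, -9.
  1·M_0 + 4·M_1 + 1·M_2 = 6(Δ_1 - Δ_0) = -120
Clamped end conditions give two more equations: 2h_0·M_0 + h_0·M_1 = 6(Δ_0 - s'(1)) = 63 and h_1·M_1 + 2h_1·M_2 = 6(s'(3) - Δ_1) = 84.
Forward elimination and back-substitution give M_0 = 255/4, M_1 = -129/2, M_2 = 297/4.
On [1, 2], s(x) = -6 + 1/2·(x - 1) + 255/8·(x - 1)² - 171/8·(x - 1)³.
With (x - 1) = 1/2: s(3/2) = -29/64.

-0.4531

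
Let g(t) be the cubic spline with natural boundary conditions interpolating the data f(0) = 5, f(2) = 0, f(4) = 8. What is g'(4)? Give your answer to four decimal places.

5.6250

Write σ_i for g''(x_i). With h_i = 2, 2 and divided differences Δ_i = -5/2, 4, the continuity of g' gives the tridiagonal system
  2·σ_0 + 8·σ_1 + 2·σ_2 = 6(Δ_1 - Δ_0) = 39
Natural end conditions: σ_0 = σ_2 = 0.
Solving: σ_0 = 0, σ_1 = 39/8, σ_2 = 0.
On [2, 4], g'(t) = b_1 + 2c_1·(t - 2) + 3d_1·(t - 2)² with b_1 = Δ_1 - h_1(2σ_1 + σ_2)/6 = 3/4, c_1 = σ_1/2 = 39/16, d_1 = (σ_2 - σ_1)/(6h_1) = -13/32. So g'(4) = 45/8.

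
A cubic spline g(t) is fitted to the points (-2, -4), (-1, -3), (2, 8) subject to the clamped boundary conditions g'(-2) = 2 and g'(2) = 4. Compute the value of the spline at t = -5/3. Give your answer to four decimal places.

Write M_i for g''(x_i). With h_i = 1, 3 and divided differences Δ_i = 1, 11/3, the continuity of g' gives the tridiagonal system
  1·M_0 + 8·M_1 + 3·M_2 = 6(Δ_1 - Δ_0) = 16
Clamped end conditions give two more equations: 2h_0·M_0 + h_0·M_1 = 6(Δ_0 - g'(-2)) = -6 and h_1·M_1 + 2h_1·M_2 = 6(g'(2) - Δ_1) = 2.
Forward elimination and back-substitution give M_0 = -9/2, M_1 = 3, M_2 = -7/6.
On [-2, -1], g(t) = -4 + 2·(t + 2) - 9/4·(t + 2)² + 5/4·(t + 2)³.
With (t + 2) = 1/3: g(-5/3) = -191/54.

-3.5370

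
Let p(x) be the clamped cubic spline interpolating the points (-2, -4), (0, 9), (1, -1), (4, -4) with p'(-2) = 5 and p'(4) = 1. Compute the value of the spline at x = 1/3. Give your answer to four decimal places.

Let σ_i = p''(x_i). Step sizes h_i = 2, 1, 3; slopes of the chords Δ_i = (y_(i+1) - y_i)/h_i = 13/2, -10, -1.
  2·σ_0 + 6·σ_1 + 1·σ_2 = 6(Δ_1 - Δ_0) = -99
  1·σ_1 + 8·σ_2 + 3·σ_3 = 6(Δ_2 - Δ_1) = 54
Clamped end conditions give two more equations: 2h_0·σ_0 + h_0·σ_1 = 6(Δ_0 - p'(-2)) = 9 and h_2·σ_2 + 2h_2·σ_3 = 6(p'(4) - Δ_2) = 12.
Solving the tridiagonal system: σ_0 = 575/42, σ_1 = -961/42, σ_2 = 229/21, σ_3 = -145/42.
On [0, 1], p(x) = 9 - 88/21·x - 961/84·x² + 473/84·x³.
With x = 1/3: p(1/3) = 7417/1134.

6.5406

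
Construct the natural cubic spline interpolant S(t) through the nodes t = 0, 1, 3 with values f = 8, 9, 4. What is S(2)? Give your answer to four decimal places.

Let σ_i = S''(x_i). Step sizes h_i = 1, 2; slopes of the chords Δ_i = (y_(i+1) - y_i)/h_i = 1, -5/2.
  1·σ_0 + 6·σ_1 + 2·σ_2 = 6(Δ_1 - Δ_0) = -21
Natural end conditions: σ_0 = σ_2 = 0.
Solving the tridiagonal system: σ_0 = 0, σ_1 = -7/2, σ_2 = 0.
On [1, 3], S(t) = 9 - 1/6·(t - 1) - 7/4·(t - 1)² + 7/24·(t - 1)³.
With (t - 1) = 1: S(2) = 59/8.

7.3750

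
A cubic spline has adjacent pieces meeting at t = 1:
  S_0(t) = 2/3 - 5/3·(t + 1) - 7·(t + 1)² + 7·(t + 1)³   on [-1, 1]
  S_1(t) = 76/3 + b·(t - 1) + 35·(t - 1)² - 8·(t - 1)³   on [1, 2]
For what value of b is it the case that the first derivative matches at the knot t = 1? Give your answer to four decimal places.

S_0'(t) = -5/3 - 14·(t + 1) + 21·(t + 1)², so S_0'(1) = 163/3. On the right, S_1'(1) = b, so b = 163/3.

54.3333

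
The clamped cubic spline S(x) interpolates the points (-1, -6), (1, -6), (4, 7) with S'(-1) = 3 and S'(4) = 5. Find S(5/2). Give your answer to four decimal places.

-1.1125

With M_i denoting the second derivative at x_i, h_i = 2, 3, and Δ_i = (y_(i+1) − y_i)/h_i = 0, 13/3:
  2·M_0 + 10·M_1 + 3·M_2 = 6(Δ_1 - Δ_0) = 26
Clamped end conditions give two more equations: 2h_0·M_0 + h_0·M_1 = 6(Δ_0 - S'(-1)) = -18 and h_1·M_1 + 2h_1·M_2 = 6(S'(4) - Δ_1) = 4.
Hence M_0 = -67/10, M_1 = 22/5, M_2 = -23/15.
On [1, 4], S(x) = -6 + 7/10·(x - 1) + 11/5·(x - 1)² - 89/270·(x - 1)³.
With (x - 1) = 3/2: S(5/2) = -89/80.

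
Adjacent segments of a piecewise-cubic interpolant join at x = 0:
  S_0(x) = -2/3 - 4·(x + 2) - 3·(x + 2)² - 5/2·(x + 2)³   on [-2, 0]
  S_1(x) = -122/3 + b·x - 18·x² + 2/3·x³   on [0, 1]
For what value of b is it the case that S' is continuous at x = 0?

-46

S_0'(x) = -4 - 6·(x + 2) - 15/2·(x + 2)², so S_0'(0) = -46. On the right, S_1'(0) = b, so b = -46.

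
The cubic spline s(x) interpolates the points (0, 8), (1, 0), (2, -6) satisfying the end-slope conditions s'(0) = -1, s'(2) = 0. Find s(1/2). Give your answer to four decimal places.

With M_i denoting the second derivative at x_i, h_i = 1, 1, and Δ_i = (y_(i+1) − y_i)/h_i = -8, -6:
  1·M_0 + 4·M_1 + 1·M_2 = 6(Δ_1 - Δ_0) = 12
Clamped end conditions give two more equations: 2h_0·M_0 + h_0·M_1 = 6(Δ_0 - s'(0)) = -42 and h_1·M_1 + 2h_1·M_2 = 6(s'(2) - Δ_1) = 36.
Solving the tridiagonal system: M_0 = -47/2, M_1 = 5, M_2 = 31/2.
On [0, 1], s(x) = 8 - 1·x - 47/4·x² + 19/4·x³.
With x = 1/2: s(1/2) = 165/32.

5.1563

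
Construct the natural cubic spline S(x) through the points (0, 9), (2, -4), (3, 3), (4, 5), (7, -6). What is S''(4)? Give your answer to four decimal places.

-2.9270

Put M_i = S'' at the i-th knot. Here h = (2, 1, 1, 3) and Δ = (-13/2, 7, 2, -11/3), so the interior equations h_(i-1)·M_(i-1) + 2(h_(i-1)+h_i)·M_i + h_i·M_(i+1) = 6(Δ_i − Δ_(i-1)) read
  2·M_0 + 6·M_1 + 1·M_2 = 6(Δ_1 - Δ_0) = 81
  1·M_1 + 4·M_2 + 1·M_3 = 6(Δ_2 - Δ_1) = -30
  1·M_2 + 8·M_3 + 3·M_4 = 6(Δ_3 - Δ_2) = -34
Natural end conditions: M_0 = M_4 = 0.
Solving: M_0 = 0, M_1 = 2717/178, M_2 = -942/89, M_3 = -521/178, M_4 = 0.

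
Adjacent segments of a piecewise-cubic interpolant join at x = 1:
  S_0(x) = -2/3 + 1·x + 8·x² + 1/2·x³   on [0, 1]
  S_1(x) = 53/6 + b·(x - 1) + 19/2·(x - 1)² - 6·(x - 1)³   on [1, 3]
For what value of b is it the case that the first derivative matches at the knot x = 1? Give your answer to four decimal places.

18.5000

S_0'(x) = 1 + 16·x + 3/2·x², so S_0'(1) = 37/2. On the right, S_1'(1) = b, so b = 37/2.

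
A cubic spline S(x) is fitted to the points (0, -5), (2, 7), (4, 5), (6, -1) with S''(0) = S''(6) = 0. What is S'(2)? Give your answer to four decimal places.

2.5333

Write σ_i for S''(x_i). With h_i = 2, 2, 2 and divided differences Δ_i = 6, -1, -3, the continuity of S' gives the tridiagonal system
  2·σ_0 + 8·σ_1 + 2·σ_2 = 6(Δ_1 - Δ_0) = -42
  2·σ_1 + 8·σ_2 + 2·σ_3 = 6(Δ_2 - Δ_1) = -12
Natural end conditions: σ_0 = σ_3 = 0.
Hence σ_0 = 0, σ_1 = -26/5, σ_2 = -1/5, σ_3 = 0.
On [2, 4], S'(x) = b_1 + 2c_1·(x - 2) + 3d_1·(x - 2)² with b_1 = Δ_1 - h_1(2σ_1 + σ_2)/6 = 38/15, c_1 = σ_1/2 = -13/5, d_1 = (σ_2 - σ_1)/(6h_1) = 5/12. So S'(2) = 38/15.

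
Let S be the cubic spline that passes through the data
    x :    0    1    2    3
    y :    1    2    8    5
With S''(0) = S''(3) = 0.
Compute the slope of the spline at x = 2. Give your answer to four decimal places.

2.4667

Write M_i for S''(x_i). With h_i = 1, 1, 1 and divided differences Δ_i = 1, 6, -3, the continuity of S' gives the tridiagonal system
  1·M_0 + 4·M_1 + 1·M_2 = 6(Δ_1 - Δ_0) = 30
  1·M_1 + 4·M_2 + 1·M_3 = 6(Δ_2 - Δ_1) = -54
Natural end conditions: M_0 = M_3 = 0.
Solving: M_0 = 0, M_1 = 58/5, M_2 = -82/5, M_3 = 0.
On [2, 3], S'(x) = b_2 + 2c_2·(x - 2) + 3d_2·(x - 2)² with b_2 = Δ_2 - h_2(2M_2 + M_3)/6 = 37/15, c_2 = M_2/2 = -41/5, d_2 = (M_3 - M_2)/(6h_2) = 41/15. So S'(2) = 37/15.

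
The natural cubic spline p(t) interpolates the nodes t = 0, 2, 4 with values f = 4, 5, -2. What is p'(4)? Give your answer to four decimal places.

Put M_i = p'' at the i-th knot. Here h = (2, 2) and Δ = (1/2, -7/2), so the interior equations h_(i-1)·M_(i-1) + 2(h_(i-1)+h_i)·M_i + h_i·M_(i+1) = 6(Δ_i − Δ_(i-1)) read
  2·M_0 + 8·M_1 + 2·M_2 = 6(Δ_1 - Δ_0) = -24
Natural end conditions: M_0 = M_2 = 0.
Hence M_0 = 0, M_1 = -3, M_2 = 0.
On [2, 4], p'(t) = b_1 + 2c_1·(t - 2) + 3d_1·(t - 2)² with b_1 = Δ_1 - h_1(2M_1 + M_2)/6 = -3/2, c_1 = M_1/2 = -3/2, d_1 = (M_2 - M_1)/(6h_1) = 1/4. So p'(4) = -9/2.

-4.5000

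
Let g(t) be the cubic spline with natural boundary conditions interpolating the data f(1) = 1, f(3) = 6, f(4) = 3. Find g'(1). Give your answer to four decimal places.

4.3333

Let M_i = g''(x_i). Step sizes h_i = 2, 1; slopes of the chords Δ_i = (y_(i+1) - y_i)/h_i = 5/2, -3.
  2·M_0 + 6·M_1 + 1·M_2 = 6(Δ_1 - Δ_0) = -33
Natural end conditions: M_0 = M_2 = 0.
Solving the tridiagonal system: M_0 = 0, M_1 = -11/2, M_2 = 0.
On [1, 3], g'(t) = b_0 + 2c_0·(t - 1) + 3d_0·(t - 1)² with b_0 = Δ_0 - h_0(2M_0 + M_1)/6 = 13/3, c_0 = M_0/2 = 0, d_0 = (M_1 - M_0)/(6h_0) = -11/24. So g'(1) = 13/3.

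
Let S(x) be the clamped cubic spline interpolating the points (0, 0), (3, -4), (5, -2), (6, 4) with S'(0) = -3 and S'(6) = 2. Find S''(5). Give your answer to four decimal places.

With m_i denoting the second derivative at x_i, h_i = 3, 2, 1, and Δ_i = (y_(i+1) − y_i)/h_i = -4/3, 1, 6:
  3·m_0 + 10·m_1 + 2·m_2 = 6(Δ_1 - Δ_0) = 14
  2·m_1 + 6·m_2 + 1·m_3 = 6(Δ_2 - Δ_1) = 30
Clamped end conditions give two more equations: 2h_0·m_0 + h_0·m_1 = 6(Δ_0 - S'(0)) = 10 and h_2·m_2 + 2h_2·m_3 = 6(S'(6) - Δ_2) = -24.
Solving the tridiagonal system: m_0 = 118/57, m_1 = -46/57, m_2 = 452/57, m_3 = -910/57.

7.9298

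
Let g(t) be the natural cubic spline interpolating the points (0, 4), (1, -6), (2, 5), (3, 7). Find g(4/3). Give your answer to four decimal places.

Let M_i = g''(x_i). Step sizes h_i = 1, 1, 1; slopes of the chords Δ_i = (y_(i+1) - y_i)/h_i = -10, 11, 2.
  1·M_0 + 4·M_1 + 1·M_2 = 6(Δ_1 - Δ_0) = 126
  1·M_1 + 4·M_2 + 1·M_3 = 6(Δ_2 - Δ_1) = -54
Natural end conditions: M_0 = M_3 = 0.
Hence M_0 = 0, M_1 = 186/5, M_2 = -114/5, M_3 = 0.
On [1, 2], g(t) = -6 + 12/5·(t - 1) + 93/5·(t - 1)² - 10·(t - 1)³.
With (t - 1) = 1/3: g(4/3) = -473/135.

-3.5037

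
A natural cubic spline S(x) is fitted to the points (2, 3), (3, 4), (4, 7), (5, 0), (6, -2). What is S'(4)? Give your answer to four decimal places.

-2.3750

Write σ_i for S''(x_i). With h_i = 1, 1, 1, 1 and divided differences Δ_i = 1, 3, -7, -2, the continuity of S' gives the tridiagonal system
  1·σ_0 + 4·σ_1 + 1·σ_2 = 6(Δ_1 - Δ_0) = 12
  1·σ_1 + 4·σ_2 + 1·σ_3 = 6(Δ_2 - Δ_1) = -60
  1·σ_2 + 4·σ_3 + 1·σ_4 = 6(Δ_3 - Δ_2) = 30
Natural end conditions: σ_0 = σ_4 = 0.
Solving: σ_0 = 0, σ_1 = 225/28, σ_2 = -141/7, σ_3 = 351/28, σ_4 = 0.
On [4, 5], S'(x) = b_2 + 2c_2·(x - 4) + 3d_2·(x - 4)² with b_2 = Δ_2 - h_2(2σ_2 + σ_3)/6 = -19/8, c_2 = σ_2/2 = -141/14, d_2 = (σ_3 - σ_2)/(6h_2) = 305/56. So S'(4) = -19/8.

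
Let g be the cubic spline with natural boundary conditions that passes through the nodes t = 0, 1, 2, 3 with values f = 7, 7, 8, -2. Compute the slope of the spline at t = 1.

Write m_i for g''(x_i). With h_i = 1, 1, 1 and divided differences Δ_i = 0, 1, -10, the continuity of g' gives the tridiagonal system
  1·m_0 + 4·m_1 + 1·m_2 = 6(Δ_1 - Δ_0) = 6
  1·m_1 + 4·m_2 + 1·m_3 = 6(Δ_2 - Δ_1) = -66
Natural end conditions: m_0 = m_3 = 0.
Hence m_0 = 0, m_1 = 6, m_2 = -18, m_3 = 0.
On [1, 2], g'(t) = b_1 + 2c_1·(t - 1) + 3d_1·(t - 1)² with b_1 = Δ_1 - h_1(2m_1 + m_2)/6 = 2, c_1 = m_1/2 = 3, d_1 = (m_2 - m_1)/(6h_1) = -4. So g'(1) = 2.

2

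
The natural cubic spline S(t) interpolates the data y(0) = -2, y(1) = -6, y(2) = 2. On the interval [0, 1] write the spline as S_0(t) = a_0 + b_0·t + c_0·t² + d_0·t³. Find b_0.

-7

Let m_i = S''(x_i). Step sizes h_i = 1, 1; slopes of the chords Δ_i = (y_(i+1) - y_i)/h_i = -4, 8.
  1·m_0 + 4·m_1 + 1·m_2 = 6(Δ_1 - Δ_0) = 72
Natural end conditions: m_0 = m_2 = 0.
Hence m_0 = 0, m_1 = 18, m_2 = 0.
On [0, 1], with S_0(t) = a_0 + b_0·t + c_0·t² + d_0·t³: c_0 = m_0/2 = 0, d_0 = (m_1 - m_0)/(6h_0) = 3, b_0 = Δ_0 - h_0(2m_0 + m_1)/6 = -7.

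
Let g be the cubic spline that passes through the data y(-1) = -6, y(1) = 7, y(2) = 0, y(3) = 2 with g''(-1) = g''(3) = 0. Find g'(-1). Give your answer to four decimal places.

11.9783

With m_i denoting the second derivative at x_i, h_i = 2, 1, 1, and Δ_i = (y_(i+1) − y_i)/h_i = 13/2, -7, 2:
  2·m_0 + 6·m_1 + 1·m_2 = 6(Δ_1 - Δ_0) = -81
  1·m_1 + 4·m_2 + 1·m_3 = 6(Δ_2 - Δ_1) = 54
Natural end conditions: m_0 = m_3 = 0.
Hence m_0 = 0, m_1 = -378/23, m_2 = 405/23, m_3 = 0.
On [-1, 1], g'(x) = b_0 + 2c_0·(x + 1) + 3d_0·(x + 1)² with b_0 = Δ_0 - h_0(2m_0 + m_1)/6 = 551/46, c_0 = m_0/2 = 0, d_0 = (m_1 - m_0)/(6h_0) = -63/46. So g'(-1) = 551/46.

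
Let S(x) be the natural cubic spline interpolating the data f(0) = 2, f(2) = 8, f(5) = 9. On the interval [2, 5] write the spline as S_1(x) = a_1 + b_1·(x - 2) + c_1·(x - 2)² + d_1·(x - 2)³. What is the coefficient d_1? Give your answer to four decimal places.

0.0889

Write M_i for S''(x_i). With h_i = 2, 3 and divided differences Δ_i = 3, 1/3, the continuity of S' gives the tridiagonal system
  2·M_0 + 10·M_1 + 3·M_2 = 6(Δ_1 - Δ_0) = -16
Natural end conditions: M_0 = M_2 = 0.
Solving: M_0 = 0, M_1 = -8/5, M_2 = 0.
On [2, 5], with S_1(x) = a_1 + b_1·(x - 2) + c_1·(x - 2)² + d_1·(x - 2)³: c_1 = M_1/2 = -4/5, d_1 = (M_2 - M_1)/(6h_1) = 4/45, b_1 = Δ_1 - h_1(2M_1 + M_2)/6 = 29/15.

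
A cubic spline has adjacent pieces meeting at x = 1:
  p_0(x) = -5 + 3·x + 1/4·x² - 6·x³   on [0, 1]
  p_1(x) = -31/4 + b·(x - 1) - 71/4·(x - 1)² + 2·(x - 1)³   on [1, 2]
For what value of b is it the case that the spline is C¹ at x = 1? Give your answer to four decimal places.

p_0'(x) = 3 + 1/2·x - 18·x², so p_0'(1) = -29/2. On the right, p_1'(1) = b, so b = -29/2.

-14.5000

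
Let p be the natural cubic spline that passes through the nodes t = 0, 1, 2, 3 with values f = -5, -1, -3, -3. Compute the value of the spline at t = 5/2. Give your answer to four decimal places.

Let σ_i = p''(x_i). Step sizes h_i = 1, 1, 1; slopes of the chords Δ_i = (y_(i+1) - y_i)/h_i = 4, -2, 0.
  1·σ_0 + 4·σ_1 + 1·σ_2 = 6(Δ_1 - Δ_0) = -36
  1·σ_1 + 4·σ_2 + 1·σ_3 = 6(Δ_2 - Δ_1) = 12
Natural end conditions: σ_0 = σ_3 = 0.
Forward elimination and back-substitution give σ_0 = 0, σ_1 = -52/5, σ_2 = 28/5, σ_3 = 0.
On [2, 3], p(t) = -3 - 28/15·(t - 2) + 14/5·(t - 2)² - 14/15·(t - 2)³.
With (t - 2) = 1/2: p(5/2) = -67/20.

-3.3500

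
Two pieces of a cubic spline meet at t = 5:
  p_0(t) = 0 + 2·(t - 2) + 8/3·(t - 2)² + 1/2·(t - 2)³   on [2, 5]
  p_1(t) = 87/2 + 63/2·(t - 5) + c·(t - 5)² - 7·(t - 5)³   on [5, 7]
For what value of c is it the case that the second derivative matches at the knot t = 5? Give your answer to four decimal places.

p_0''(t) = 16/3 + 3·(t - 2), so p_0''(5) = 43/3. On the right, p_1''(5) = 2c, so c = 43/6.

7.1667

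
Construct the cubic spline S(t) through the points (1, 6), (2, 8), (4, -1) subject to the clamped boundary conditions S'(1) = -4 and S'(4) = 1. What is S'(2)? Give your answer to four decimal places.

With M_i denoting the second derivative at x_i, h_i = 1, 2, and Δ_i = (y_(i+1) − y_i)/h_i = 2, -9/2:
  1·M_0 + 6·M_1 + 2·M_2 = 6(Δ_1 - Δ_0) = -39
Clamped end conditions give two more equations: 2h_0·M_0 + h_0·M_1 = 6(Δ_0 - S'(1)) = 36 and h_1·M_1 + 2h_1·M_2 = 6(S'(4) - Δ_1) = 33.
Solving: M_0 = 157/6, M_1 = -49/3, M_2 = 197/12.
On [2, 4], S'(t) = b_1 + 2c_1·(t - 2) + 3d_1·(t - 2)² with b_1 = Δ_1 - h_1(2M_1 + M_2)/6 = 11/12, c_1 = M_1/2 = -49/6, d_1 = (M_2 - M_1)/(6h_1) = 131/48. So S'(2) = 11/12.

0.9167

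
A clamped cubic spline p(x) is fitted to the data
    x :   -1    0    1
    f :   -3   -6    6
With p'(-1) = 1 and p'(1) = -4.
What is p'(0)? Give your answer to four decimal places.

7.5000

Put M_i = p'' at the i-th knot. Here h = (1, 1) and Δ = (-3, 12), so the interior equations h_(i-1)·M_(i-1) + 2(h_(i-1)+h_i)·M_i + h_i·M_(i+1) = 6(Δ_i − Δ_(i-1)) read
  1·M_0 + 4·M_1 + 1·M_2 = 6(Δ_1 - Δ_0) = 90
Clamped end conditions give two more equations: 2h_0·M_0 + h_0·M_1 = 6(Δ_0 - p'(-1)) = -24 and h_1·M_1 + 2h_1·M_2 = 6(p'(1) - Δ_1) = -96.
Hence M_0 = -37, M_1 = 50, M_2 = -73.
On [0, 1], p'(x) = b_1 + 2c_1·x + 3d_1·x² with b_1 = Δ_1 - h_1(2M_1 + M_2)/6 = 15/2, c_1 = M_1/2 = 25, d_1 = (M_2 - M_1)/(6h_1) = -41/2. So p'(0) = 15/2.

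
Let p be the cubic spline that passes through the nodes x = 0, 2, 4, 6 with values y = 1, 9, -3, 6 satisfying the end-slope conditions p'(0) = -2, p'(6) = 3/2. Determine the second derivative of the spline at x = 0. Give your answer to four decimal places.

Put M_i = p'' at the i-th knot. Here h = (2, 2, 2) and Δ = (4, -6, 9/2), so the interior equations h_(i-1)·M_(i-1) + 2(h_(i-1)+h_i)·M_i + h_i·M_(i+1) = 6(Δ_i − Δ_(i-1)) read
  2·M_0 + 8·M_1 + 2·M_2 = 6(Δ_1 - Δ_0) = -60
  2·M_1 + 8·M_2 + 2·M_3 = 6(Δ_2 - Δ_1) = 63
Clamped end conditions give two more equations: 2h_0·M_0 + h_0·M_1 = 6(Δ_0 - p'(0)) = 36 and h_2·M_2 + 2h_2·M_3 = 6(p'(6) - Δ_2) = -18.
Forward elimination and back-substitution give M_0 = 50/3, M_1 = -46/3, M_2 = 44/3, M_3 = -71/6.

16.6667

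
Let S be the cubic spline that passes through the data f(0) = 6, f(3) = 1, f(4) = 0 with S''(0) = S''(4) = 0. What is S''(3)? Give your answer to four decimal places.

0.5000

Put m_i = S'' at the i-th knot. Here h = (3, 1) and Δ = (-5/3, -1), so the interior equations h_(i-1)·m_(i-1) + 2(h_(i-1)+h_i)·m_i + h_i·m_(i+1) = 6(Δ_i − Δ_(i-1)) read
  3·m_0 + 8·m_1 + 1·m_2 = 6(Δ_1 - Δ_0) = 4
Natural end conditions: m_0 = m_2 = 0.
Hence m_0 = 0, m_1 = 1/2, m_2 = 0.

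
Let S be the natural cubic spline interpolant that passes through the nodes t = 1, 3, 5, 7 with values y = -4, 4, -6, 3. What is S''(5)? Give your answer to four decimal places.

9.4000

Put m_i = S'' at the i-th knot. Here h = (2, 2, 2) and Δ = (4, -5, 9/2), so the interior equations h_(i-1)·m_(i-1) + 2(h_(i-1)+h_i)·m_i + h_i·m_(i+1) = 6(Δ_i − Δ_(i-1)) read
  2·m_0 + 8·m_1 + 2·m_2 = 6(Δ_1 - Δ_0) = -54
  2·m_1 + 8·m_2 + 2·m_3 = 6(Δ_2 - Δ_1) = 57
Natural end conditions: m_0 = m_3 = 0.
Forward elimination and back-substitution give m_0 = 0, m_1 = -91/10, m_2 = 47/5, m_3 = 0.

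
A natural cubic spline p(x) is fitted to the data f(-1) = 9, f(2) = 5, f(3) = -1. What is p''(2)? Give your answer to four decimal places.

Put M_i = p'' at the i-th knot. Here h = (3, 1) and Δ = (-4/3, -6), so the interior equations h_(i-1)·M_(i-1) + 2(h_(i-1)+h_i)·M_i + h_i·M_(i+1) = 6(Δ_i − Δ_(i-1)) read
  3·M_0 + 8·M_1 + 1·M_2 = 6(Δ_1 - Δ_0) = -28
Natural end conditions: M_0 = M_2 = 0.
Forward elimination and back-substitution give M_0 = 0, M_1 = -7/2, M_2 = 0.

-3.5000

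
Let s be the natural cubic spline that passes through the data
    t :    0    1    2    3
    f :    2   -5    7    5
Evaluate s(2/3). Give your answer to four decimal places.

-4.8889

With m_i denoting the second derivative at x_i, h_i = 1, 1, 1, and Δ_i = (y_(i+1) − y_i)/h_i = -7, 12, -2:
  1·m_0 + 4·m_1 + 1·m_2 = 6(Δ_1 - Δ_0) = 114
  1·m_1 + 4·m_2 + 1·m_3 = 6(Δ_2 - Δ_1) = -84
Natural end conditions: m_0 = m_3 = 0.
Solving the tridiagonal system: m_0 = 0, m_1 = 36, m_2 = -30, m_3 = 0.
On [0, 1], s(t) = 2 - 13·t + 0·t² + 6·t³.
With t = 2/3: s(2/3) = -44/9.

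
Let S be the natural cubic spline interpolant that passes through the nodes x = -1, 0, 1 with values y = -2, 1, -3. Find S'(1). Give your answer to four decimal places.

-5.7500

Write σ_i for S''(x_i). With h_i = 1, 1 and divided differences Δ_i = 3, -4, the continuity of S' gives the tridiagonal system
  1·σ_0 + 4·σ_1 + 1·σ_2 = 6(Δ_1 - Δ_0) = -42
Natural end conditions: σ_0 = σ_2 = 0.
Forward elimination and back-substitution give σ_0 = 0, σ_1 = -21/2, σ_2 = 0.
On [0, 1], S'(x) = b_1 + 2c_1·x + 3d_1·x² with b_1 = Δ_1 - h_1(2σ_1 + σ_2)/6 = -1/2, c_1 = σ_1/2 = -21/4, d_1 = (σ_2 - σ_1)/(6h_1) = 7/4. So S'(1) = -23/4.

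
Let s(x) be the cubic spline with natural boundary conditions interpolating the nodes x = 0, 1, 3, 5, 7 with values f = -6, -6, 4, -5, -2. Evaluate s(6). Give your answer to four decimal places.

Write σ_i for s''(x_i). With h_i = 1, 2, 2, 2 and divided differences Δ_i = 0, 5, -9/2, 3/2, the continuity of s' gives the tridiagonal system
  1·σ_0 + 6·σ_1 + 2·σ_2 = 6(Δ_1 - Δ_0) = 30
  2·σ_1 + 8·σ_2 + 2·σ_3 = 6(Δ_2 - Δ_1) = -57
  2·σ_2 + 8·σ_3 + 2·σ_4 = 6(Δ_3 - Δ_2) = 36
Natural end conditions: σ_0 = σ_4 = 0.
Solving: σ_0 = 0, σ_1 = 357/41, σ_2 = -456/41, σ_3 = 597/82, σ_4 = 0.
On [5, 7], s(x) = -5 - 275/82·(x - 5) + 597/164·(x - 5)² - 199/328·(x - 5)³.
With (x - 5) = 1: s(6) = -1745/328.

-5.3201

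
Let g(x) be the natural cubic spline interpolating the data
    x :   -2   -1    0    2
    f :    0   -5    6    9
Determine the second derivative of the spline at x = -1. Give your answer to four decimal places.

With σ_i denoting the second derivative at x_i, h_i = 1, 1, 2, and Δ_i = (y_(i+1) − y_i)/h_i = -5, 11, 3/2:
  1·σ_0 + 4·σ_1 + 1·σ_2 = 6(Δ_1 - Δ_0) = 96
  1·σ_1 + 6·σ_2 + 2·σ_3 = 6(Δ_2 - Δ_1) = -57
Natural end conditions: σ_0 = σ_3 = 0.
Hence σ_0 = 0, σ_1 = 633/23, σ_2 = -324/23, σ_3 = 0.

27.5217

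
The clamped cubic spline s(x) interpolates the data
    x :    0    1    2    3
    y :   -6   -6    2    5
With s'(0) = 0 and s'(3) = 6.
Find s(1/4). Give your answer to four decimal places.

With m_i denoting the second derivative at x_i, h_i = 1, 1, 1, and Δ_i = (y_(i+1) − y_i)/h_i = 0, 8, 3:
  1·m_0 + 4·m_1 + 1·m_2 = 6(Δ_1 - Δ_0) = 48
  1·m_1 + 4·m_2 + 1·m_3 = 6(Δ_2 - Δ_1) = -30
Clamped end conditions give two more equations: 2h_0·m_0 + h_0·m_1 = 6(Δ_0 - s'(0)) = 0 and h_2·m_2 + 2h_2·m_3 = 6(s'(3) - Δ_2) = 18.
Forward elimination and back-substitution give m_0 = -46/5, m_1 = 92/5, m_2 = -82/5, m_3 = 86/5.
On [0, 1], s(x) = -6 + 0·x - 23/5·x² + 23/5·x³.
With x = 1/4: s(1/4) = -1989/320.

-6.2156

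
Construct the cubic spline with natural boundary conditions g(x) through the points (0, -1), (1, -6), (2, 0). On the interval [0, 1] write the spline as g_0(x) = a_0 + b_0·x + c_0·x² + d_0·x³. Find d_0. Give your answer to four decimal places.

Put M_i = g'' at the i-th knot. Here h = (1, 1) and Δ = (-5, 6), so the interior equations h_(i-1)·M_(i-1) + 2(h_(i-1)+h_i)·M_i + h_i·M_(i+1) = 6(Δ_i − Δ_(i-1)) read
  1·M_0 + 4·M_1 + 1·M_2 = 6(Δ_1 - Δ_0) = 66
Natural end conditions: M_0 = M_2 = 0.
Solving the tridiagonal system: M_0 = 0, M_1 = 33/2, M_2 = 0.
On [0, 1], with g_0(x) = a_0 + b_0·x + c_0·x² + d_0·x³: c_0 = M_0/2 = 0, d_0 = (M_1 - M_0)/(6h_0) = 11/4, b_0 = Δ_0 - h_0(2M_0 + M_1)/6 = -31/4.

2.7500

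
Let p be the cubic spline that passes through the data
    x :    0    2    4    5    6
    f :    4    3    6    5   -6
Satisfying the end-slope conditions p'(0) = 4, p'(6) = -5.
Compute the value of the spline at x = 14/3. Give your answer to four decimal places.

6.7090

Put M_i = p'' at the i-th knot. Here h = (2, 2, 1, 1) and Δ = (-1/2, 3/2, -1, -11), so the interior equations h_(i-1)·M_(i-1) + 2(h_(i-1)+h_i)·M_i + h_i·M_(i+1) = 6(Δ_i − Δ_(i-1)) read
  2·M_0 + 8·M_1 + 2·M_2 = 6(Δ_1 - Δ_0) = 12
  2·M_1 + 6·M_2 + 1·M_3 = 6(Δ_2 - Δ_1) = -15
  1·M_2 + 4·M_3 + 1·M_4 = 6(Δ_3 - Δ_2) = -60
Clamped end conditions give two more equations: 2h_0·M_0 + h_0·M_1 = 6(Δ_0 - p'(0)) = -27 and h_3·M_3 + 2h_3·M_4 = 6(p'(6) - Δ_3) = 36.
Forward elimination and back-substitution give M_0 = -60/7, M_1 = 51/14, M_2 = 0, M_3 = -156/7, M_4 = 204/7.
On [4, 5], p(x) = 6 + 19/7·(x - 4) + 0·(x - 4)² - 26/7·(x - 4)³.
With (x - 4) = 2/3: p(14/3) = 1268/189.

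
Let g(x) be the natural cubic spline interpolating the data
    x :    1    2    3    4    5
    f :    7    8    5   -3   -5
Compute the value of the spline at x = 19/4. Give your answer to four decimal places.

Write M_i for g''(x_i). With h_i = 1, 1, 1, 1 and divided differences Δ_i = 1, -3, -8, -2, the continuity of g' gives the tridiagonal system
  1·M_0 + 4·M_1 + 1·M_2 = 6(Δ_1 - Δ_0) = -24
  1·M_1 + 4·M_2 + 1·M_3 = 6(Δ_2 - Δ_1) = -30
  1·M_2 + 4·M_3 + 1·M_4 = 6(Δ_3 - Δ_2) = 36
Natural end conditions: M_0 = M_4 = 0.
Forward elimination and back-substitution give M_0 = 0, M_1 = -51/14, M_2 = -66/7, M_3 = 159/14, M_4 = 0.
On [4, 5], g(x) = -3 - 81/14·(x - 4) + 159/28·(x - 4)² - 53/28·(x - 4)³.
With (x - 4) = 3/4: g(19/4) = -8859/1792.

-4.9436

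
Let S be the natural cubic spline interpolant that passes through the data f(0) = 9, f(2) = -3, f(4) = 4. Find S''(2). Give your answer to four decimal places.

7.1250

Write σ_i for S''(x_i). With h_i = 2, 2 and divided differences Δ_i = -6, 7/2, the continuity of S' gives the tridiagonal system
  2·σ_0 + 8·σ_1 + 2·σ_2 = 6(Δ_1 - Δ_0) = 57
Natural end conditions: σ_0 = σ_2 = 0.
Hence σ_0 = 0, σ_1 = 57/8, σ_2 = 0.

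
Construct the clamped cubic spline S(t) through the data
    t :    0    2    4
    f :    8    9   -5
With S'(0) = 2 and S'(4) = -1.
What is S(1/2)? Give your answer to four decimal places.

9.1992

Write M_i for S''(x_i). With h_i = 2, 2 and divided differences Δ_i = 1/2, -7, the continuity of S' gives the tridiagonal system
  2·M_0 + 8·M_1 + 2·M_2 = 6(Δ_1 - Δ_0) = -45
Clamped end conditions give two more equations: 2h_0·M_0 + h_0·M_1 = 6(Δ_0 - S'(0)) = -9 and h_1·M_1 + 2h_1·M_2 = 6(S'(4) - Δ_1) = 36.
Forward elimination and back-substitution give M_0 = 21/8, M_1 = -39/4, M_2 = 111/8.
On [0, 2], S(t) = 8 + 2·t + 21/16·t² - 33/32·t³.
With t = 1/2: S(1/2) = 2355/256.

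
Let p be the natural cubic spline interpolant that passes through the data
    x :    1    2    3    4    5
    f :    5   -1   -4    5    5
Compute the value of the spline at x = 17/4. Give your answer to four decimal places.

6.0547

With σ_i denoting the second derivative at x_i, h_i = 1, 1, 1, 1, and Δ_i = (y_(i+1) − y_i)/h_i = -6, -3, 9, 0:
  1·σ_0 + 4·σ_1 + 1·σ_2 = 6(Δ_1 - Δ_0) = 18
  1·σ_1 + 4·σ_2 + 1·σ_3 = 6(Δ_2 - Δ_1) = 72
  1·σ_2 + 4·σ_3 + 1·σ_4 = 6(Δ_3 - Δ_2) = -54
Natural end conditions: σ_0 = σ_4 = 0.
Solving the tridiagonal system: σ_0 = 0, σ_1 = -9/7, σ_2 = 162/7, σ_3 = -135/7, σ_4 = 0.
On [4, 5], p(x) = 5 + 45/7·(x - 4) - 135/14·(x - 4)² + 45/14·(x - 4)³.
With (x - 4) = 1/4: p(17/4) = 775/128.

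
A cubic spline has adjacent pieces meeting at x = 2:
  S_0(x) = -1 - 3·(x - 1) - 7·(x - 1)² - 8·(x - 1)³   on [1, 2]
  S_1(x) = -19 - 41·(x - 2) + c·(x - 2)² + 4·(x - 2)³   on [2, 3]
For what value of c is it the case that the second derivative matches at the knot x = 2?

-31

S_0''(x) = -14 - 48·(x - 1), so S_0''(2) = -62. On the right, S_1''(2) = 2c, so c = -31.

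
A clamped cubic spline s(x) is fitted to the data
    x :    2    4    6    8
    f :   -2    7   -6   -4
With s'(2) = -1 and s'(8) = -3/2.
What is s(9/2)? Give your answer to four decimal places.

Let m_i = s''(x_i). Step sizes h_i = 2, 2, 2; slopes of the chords Δ_i = (y_(i+1) - y_i)/h_i = 9/2, -13/2, 1.
  2·m_0 + 8·m_1 + 2·m_2 = 6(Δ_1 - Δ_0) = -66
  2·m_1 + 8·m_2 + 2·m_3 = 6(Δ_2 - Δ_1) = 45
Clamped end conditions give two more equations: 2h_0·m_0 + h_0·m_1 = 6(Δ_0 - s'(2)) = 33 and h_2·m_2 + 2h_2·m_3 = 6(s'(8) - Δ_2) = -15.
Solving the tridiagonal system: m_0 = 95/6, m_1 = -91/6, m_2 = 71/6, m_3 = -29/3.
On [4, 6], s(x) = 7 - 1/3·(x - 4) - 91/12·(x - 4)² + 9/4·(x - 4)³.
With (x - 4) = 1/2: s(9/2) = 167/32.

5.2188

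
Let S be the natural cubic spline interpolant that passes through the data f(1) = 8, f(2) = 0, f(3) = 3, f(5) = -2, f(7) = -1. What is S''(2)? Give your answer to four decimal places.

Let M_i = S''(x_i). Step sizes h_i = 1, 1, 2, 2; slopes of the chords Δ_i = (y_(i+1) - y_i)/h_i = -8, 3, -5/2, 1/2.
  1·M_0 + 4·M_1 + 1·M_2 = 6(Δ_1 - Δ_0) = 66
  1·M_1 + 6·M_2 + 2·M_3 = 6(Δ_2 - Δ_1) = -33
  2·M_2 + 8·M_3 + 2·M_4 = 6(Δ_3 - Δ_2) = 18
Natural end conditions: M_0 = M_4 = 0.
Solving the tridiagonal system: M_0 = 0, M_1 = 267/14, M_2 = -72/7, M_3 = 135/28, M_4 = 0.

19.0714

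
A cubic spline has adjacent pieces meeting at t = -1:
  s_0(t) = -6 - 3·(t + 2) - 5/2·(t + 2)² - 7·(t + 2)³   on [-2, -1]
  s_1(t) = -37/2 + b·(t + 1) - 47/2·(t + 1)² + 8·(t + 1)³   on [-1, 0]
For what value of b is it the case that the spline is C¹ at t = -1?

s_0'(t) = -3 - 5·(t + 2) - 21·(t + 2)², so s_0'(-1) = -29. On the right, s_1'(-1) = b, so b = -29.

-29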